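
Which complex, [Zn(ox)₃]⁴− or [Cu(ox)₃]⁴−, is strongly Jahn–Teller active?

[Zn(ox)₃]⁴−: Summing ligand charges against the −4 overall charge gives an oxidation state of +2 for zinc. Group 12 minus oxidation state 2 gives a d¹⁰ configuration. The d¹⁰ configuration leaves the e_g set evenly filled (or empty) — no strong Jahn–Teller driving force.
[Cu(ox)₃]⁴−: Ligand charges: each oxalate is −2. With an overall charge of −4 the copper centre must be in the +2 oxidation state. Cu sits in group 11, so the d-electron count is 11 − 2 = 9. The t₂g⁶e_g³ configuration has an unevenly filled e_g set; the Jahn–Teller theorem predicts a tetragonal distortion (typically axial elongation) to lift the degeneracy.

[Cu(ox)₃]⁴−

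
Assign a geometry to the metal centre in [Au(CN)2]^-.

linear

Summing ligand charges against the −1 overall charge gives an oxidation state of +1 for gold.
Group 11 minus oxidation state 1 gives a d¹⁰ configuration.
Coordination number: 2.
A d¹⁰ ion with only two ligands adopts a linear arrangement (sp hybridisation; no CFSE preference).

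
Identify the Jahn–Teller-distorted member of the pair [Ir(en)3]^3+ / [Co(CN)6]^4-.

[Ir(en)3]^3+: Summing ligand charges against the +3 overall charge gives an oxidation state of +3 for iridium. Group 9 minus oxidation state 3 gives a d⁶ configuration. A 5d ion has a large Δₒ and is invariably low-spin. The d⁶ configuration leaves the e_g set evenly filled (or empty) — no strong Jahn–Teller driving force.
[Co(CN)6]^4-: Ligand charges: each cyanide is −1. With an overall charge of −4 the cobalt centre must be in the +2 oxidation state. Group 9 minus oxidation state 2 gives a d⁷ configuration. Cyanide is a strong-field ligand (high in the spectrochemical series) for a first-row metal, so the complex is low-spin. The t₂g⁶e_g¹ (low-spin) configuration has an unevenly filled e_g set; the Jahn–Teller theorem predicts a tetragonal distortion (typically axial elongation) to lift the degeneracy.

[Co(CN)6]^4-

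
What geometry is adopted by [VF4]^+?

Summing ligand charges against the +1 overall charge gives an oxidation state of +5 for vanadium.
V sits in group 5, so the d-electron count is 5 − 5 = 0.
With 4 monodentate ligands the coordination number is 4.
A d⁰ ion has no crystal-field stabilisation preference between square planar and tetrahedral, so four ligands adopt the sterically favoured tetrahedral geometry.

tetrahedral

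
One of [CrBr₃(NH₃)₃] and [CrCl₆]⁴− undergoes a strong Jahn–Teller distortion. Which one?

[CrBr₃(NH₃)₃]: Each bromide is −1; ammonia is neutral; balancing the 0 overall charge requires Cr(III). Group 6 minus oxidation state 3 gives a d³ configuration. The d³ configuration leaves the e_g set evenly filled (or empty) — no strong Jahn–Teller driving force.
[CrCl₆]⁴−: Summing ligand charges against the −4 overall charge gives an oxidation state of +2 for chromium. Chromium is a group-6 element; Cr(II) is therefore d⁴. Chloride is a weak-field ligand for a first-row metal, so the complex is high-spin. The t₂g³e_g¹ (high-spin) configuration has an unevenly filled e_g set; the Jahn–Teller theorem predicts a tetragonal distortion (typically axial elongation) to lift the degeneracy.

[CrCl₆]⁴−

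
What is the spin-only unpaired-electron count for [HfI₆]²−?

0

Summing ligand charges against the −2 overall charge gives an oxidation state of +4 for hafnium.
Hafnium is a group-4 element; Hf(IV) is therefore d⁰.
In an octahedral field the d⁰ configuration is t₂g⁰e_g⁰, giving 0 unpaired electrons.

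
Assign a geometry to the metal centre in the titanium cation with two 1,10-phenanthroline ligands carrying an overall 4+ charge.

1,10-phenanthroline is neutral; balancing the +4 overall charge requires Ti(IV).
Group 4 minus oxidation state 4 gives a d⁰ configuration.
Counting donor atoms: 2×1,10-phenanthroline (bidentate) → 4 donors. Coordination number = 4.
A d⁰ ion has no crystal-field stabilisation preference between square planar and tetrahedral, so four ligands adopt the sterically favoured tetrahedral geometry.

tetrahedral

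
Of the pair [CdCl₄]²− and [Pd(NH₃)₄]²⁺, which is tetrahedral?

[CdCl₄]²−

For [CdCl₄]²−: Each chloride is −1; balancing the −2 overall charge requires Cd(II). Cd sits in group 12, so the d-electron count is 12 − 2 = 10. A d¹⁰ ion has no crystal-field stabilisation preference between square planar and tetrahedral, so four ligands adopt the sterically favoured tetrahedral geometry. → tetrahedral.
For [Pd(NH₃)₄]²⁺: Summing ligand charges against the +2 overall charge gives an oxidation state of +2 for palladium. Group 10 minus oxidation state 2 gives a d⁸ configuration. A 4d d⁸ ion has a large crystal-field splitting; square planar leaves the high-energy d_{x²−y²} orbital empty and maximises CFSE. → square planar.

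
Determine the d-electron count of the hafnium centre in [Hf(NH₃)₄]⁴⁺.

Ammonia is neutral; balancing the +4 overall charge requires Hf(IV).
Hf sits in group 4, so the d-electron count is 4 − 4 = 0.

d0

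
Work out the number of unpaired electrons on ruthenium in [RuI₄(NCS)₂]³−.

Ligand charges: each iodide is −1; each isothiocyanate is −1. With an overall charge of −3 the ruthenium centre must be in the +3 oxidation state.
Group 8 minus oxidation state 3 gives a d⁵ configuration.
The spin state decides the count: a 4d ion has a large Δₒ and is invariably low-spin.
An octahedral low-spin d⁵ ion is t₂g⁵e_g⁰, giving 1 unpaired electron.

1 unpaired electron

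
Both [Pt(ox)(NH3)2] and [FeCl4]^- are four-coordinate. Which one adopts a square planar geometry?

[Pt(ox)(NH3)2]

For [Pt(ox)(NH3)2]: Summing ligand charges against the 0 overall charge gives an oxidation state of +2 for platinum. Pt sits in group 10, so the d-electron count is 10 − 2 = 8. A 5d d⁸ ion has a large crystal-field splitting; square planar leaves the high-energy d_{x²−y²} orbital empty and maximises CFSE. → square planar.
For [FeCl4]^-: Each chloride is −1; balancing the −1 overall charge requires Fe(III). Group 8 minus oxidation state 3 gives a d⁵ configuration. A high-spin d⁵ ion has zero CFSE in either geometry, so four ligands adopt the sterically favoured tetrahedral geometry. → tetrahedral.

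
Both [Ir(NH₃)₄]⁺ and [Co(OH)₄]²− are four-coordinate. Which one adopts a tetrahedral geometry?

[Co(OH)₄]²−

For [Ir(NH₃)₄]⁺: Summing ligand charges against the +1 overall charge gives an oxidation state of +1 for iridium. Group 9 minus oxidation state 1 gives a d⁸ configuration. A 5d d⁸ ion has a large crystal-field splitting; square planar leaves the high-energy d_{x²−y²} orbital empty and maximises CFSE. → square planar.
For [Co(OH)₄]²−: Ligand charges: each hydroxide is −1. With an overall charge of −2 the cobalt centre must be in the +2 oxidation state. Group 9 minus oxidation state 2 gives a d⁷ configuration. For a high-spin 3d d⁷ ion with weak-field ligands the small Δₜ gives little square-planar CFSE advantage, so four ligands adopt the sterically favoured tetrahedral geometry. → tetrahedral.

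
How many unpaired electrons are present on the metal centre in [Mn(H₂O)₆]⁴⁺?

3 unpaired electrons

Water is neutral; balancing the +4 overall charge requires Mn(IV).
Group 7 minus oxidation state 4 gives a d³ configuration.
In an octahedral field the d³ configuration is t₂g³e_g⁰ (only one arrangement possible), giving 3 unpaired electrons.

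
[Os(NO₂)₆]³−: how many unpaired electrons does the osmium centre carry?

Summing ligand charges against the −3 overall charge gives an oxidation state of +3 for osmium.
Os sits in group 8, so the d-electron count is 8 − 3 = 5.
The spin state decides the count: a 5d ion has a large Δₒ and is invariably low-spin.
An octahedral low-spin d⁵ ion is t₂g⁵e_g⁰, giving 1 unpaired electron.

1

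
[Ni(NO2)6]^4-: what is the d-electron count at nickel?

d⁸

Ligand charges: each nitro (N-bound nitrite) is −1. With an overall charge of −4 the nickel centre must be in the +2 oxidation state.
Group 10 minus oxidation state 2 gives a d⁸ configuration.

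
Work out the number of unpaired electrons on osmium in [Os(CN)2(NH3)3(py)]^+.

1 unpaired electron

Ligand charges: each cyanide is −1; ammonia is neutral; pyridine is neutral. With an overall charge of +1 the osmium centre must be in the +3 oxidation state.
Osmium is a group-8 element; Os(III) is therefore d⁵.
The spin state decides the count: a 5d ion has a large Δₒ and is invariably low-spin.
An octahedral low-spin d⁵ ion is t₂g⁵e_g⁰, giving 1 unpaired electron.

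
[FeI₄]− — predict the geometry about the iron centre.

Summing ligand charges against the −1 overall charge gives an oxidation state of +3 for iron.
Fe sits in group 8, so the d-electron count is 8 − 3 = 5.
With 4 monodentate ligands the coordination number is 4.
Iodide is a weak-field ligand.
A high-spin d⁵ ion has zero CFSE in either geometry, so four ligands adopt the sterically favoured tetrahedral geometry.

tetrahedral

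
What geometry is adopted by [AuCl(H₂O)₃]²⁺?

Summing ligand charges against the +2 overall charge gives an oxidation state of +3 for gold.
Gold is a group-11 element; Au(III) is therefore d⁸.
Coordination number: 4.
A 5d d⁸ ion has a large crystal-field splitting; square planar leaves the high-energy d_{x²−y²} orbital empty and maximises CFSE.

square planar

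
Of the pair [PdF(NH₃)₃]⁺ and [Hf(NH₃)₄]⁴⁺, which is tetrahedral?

For [PdF(NH₃)₃]⁺: Ligand charges: each fluoride is −1; ammonia is neutral. With an overall charge of +1 the palladium centre must be in the +2 oxidation state. Pd sits in group 10, so the d-electron count is 10 − 2 = 8. A 4d d⁸ ion has a large crystal-field splitting; square planar leaves the high-energy d_{x²−y²} orbital empty and maximises CFSE. → square planar.
For [Hf(NH₃)₄]⁴⁺: Ligand charges: ammonia is neutral. With an overall charge of +4 the hafnium centre must be in the +4 oxidation state. Group 4 minus oxidation state 4 gives a d⁰ configuration. A d⁰ ion has no crystal-field stabilisation preference between square planar and tetrahedral, so four ligands adopt the sterically favoured tetrahedral geometry. → tetrahedral.

[Hf(NH₃)₄]⁴⁺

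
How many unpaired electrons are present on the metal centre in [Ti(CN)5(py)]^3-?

2 unpaired electrons

Summing ligand charges against the −3 overall charge gives an oxidation state of +2 for titanium.
Ti sits in group 4, so the d-electron count is 4 − 2 = 2.
In an octahedral field the d² configuration is t₂g²e_g⁰ (only one arrangement possible), giving 2 unpaired electrons.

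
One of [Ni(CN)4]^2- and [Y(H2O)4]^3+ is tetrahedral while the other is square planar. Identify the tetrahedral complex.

[Y(H2O)4]^3+

For [Ni(CN)4]^2-: Ligand charges: each cyanide is −1. With an overall charge of −2 the nickel centre must be in the +2 oxidation state. Ni sits in group 10, so the d-electron count is 10 − 2 = 8. Cyanide is a strong-field ligand (high in the spectrochemical series). A 3d d⁸ ion with strong-field ligands gains enough CFSE to favour square planar over tetrahedral. → square planar.
For [Y(H2O)4]^3+: Water is neutral; balancing the +3 overall charge requires Y(III). Y sits in group 3, so the d-electron count is 3 − 3 = 0. A d⁰ ion has no crystal-field stabilisation preference between square planar and tetrahedral, so four ligands adopt the sterically favoured tetrahedral geometry. → tetrahedral.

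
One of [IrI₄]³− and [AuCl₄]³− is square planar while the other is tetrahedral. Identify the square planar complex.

[IrI₄]³−

For [IrI₄]³−: Each iodide is −1; balancing the −3 overall charge requires Ir(I). Iridium is a group-9 element; Ir(I) is therefore d⁸. A 5d d⁸ ion has a large crystal-field splitting; square planar leaves the high-energy d_{x²−y²} orbital empty and maximises CFSE. → square planar.
For [AuCl₄]³−: Each chloride is −1; balancing the −3 overall charge requires Au(I). Group 11 minus oxidation state 1 gives a d¹⁰ configuration. A d¹⁰ ion has no crystal-field stabilisation preference between square planar and tetrahedral, so four ligands adopt the sterically favoured tetrahedral geometry. → tetrahedral.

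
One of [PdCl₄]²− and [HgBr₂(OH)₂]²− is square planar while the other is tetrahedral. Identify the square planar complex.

[PdCl₄]²−

For [PdCl₄]²−: Ligand charges: each chloride is −1. With an overall charge of −2 the palladium centre must be in the +2 oxidation state. Palladium is a group-10 element; Pd(II) is therefore d⁸. A 4d d⁸ ion has a large crystal-field splitting; square planar leaves the high-energy d_{x²−y²} orbital empty and maximises CFSE. → square planar.
For [HgBr₂(OH)₂]²−: Ligand charges: each bromide is −1; each hydroxide is −1. With an overall charge of −2 the mercury centre must be in the +2 oxidation state. Hg sits in group 12, so the d-electron count is 12 − 2 = 10. A d¹⁰ ion has no crystal-field stabilisation preference between square planar and tetrahedral, so four ligands adopt the sterically favoured tetrahedral geometry. → tetrahedral.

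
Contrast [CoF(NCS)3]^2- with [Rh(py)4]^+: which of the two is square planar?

[Rh(py)4]^+

For [CoF(NCS)3]^2-: Summing ligand charges against the −2 overall charge gives an oxidation state of +2 for cobalt. Cobalt is a group-9 element; Co(II) is therefore d⁷. For a high-spin 3d d⁷ ion with weak-field ligands the small Δₜ gives little square-planar CFSE advantage, so four ligands adopt the sterically favoured tetrahedral geometry. → tetrahedral.
For [Rh(py)4]^+: Summing ligand charges against the +1 overall charge gives an oxidation state of +1 for rhodium. Group 9 minus oxidation state 1 gives a d⁸ configuration. A 4d d⁸ ion has a large crystal-field splitting; square planar leaves the high-energy d_{x²−y²} orbital empty and maximises CFSE. → square planar.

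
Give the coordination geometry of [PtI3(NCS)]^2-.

square planar

Each iodide is −1; each isothiocyanate is −1; balancing the −2 overall charge requires Pt(II).
Pt sits in group 10, so the d-electron count is 10 − 2 = 8.
Coordination number: 4.
A 5d d⁸ ion has a large crystal-field splitting; square planar leaves the high-energy d_{x²−y²} orbital empty and maximises CFSE.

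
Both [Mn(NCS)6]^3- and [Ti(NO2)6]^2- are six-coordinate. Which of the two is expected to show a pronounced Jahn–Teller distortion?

[Mn(NCS)6]^3-: Summing ligand charges against the −3 overall charge gives an oxidation state of +3 for manganese. Manganese is a group-7 element; Mn(III) is therefore d⁴. Isothiocyanate is a weak-field ligand for a first-row metal, so the complex is high-spin. The t₂g³e_g¹ (high-spin) configuration has an unevenly filled e_g set; the Jahn–Teller theorem predicts a tetragonal distortion (typically axial elongation) to lift the degeneracy.
[Ti(NO2)6]^2-: Each nitro (N-bound nitrite) is −1; balancing the −2 overall charge requires Ti(IV). Group 4 minus oxidation state 4 gives a d⁰ configuration. The d⁰ configuration leaves the e_g set evenly filled (or empty) — no strong Jahn–Teller driving force.

[Mn(NCS)6]^3-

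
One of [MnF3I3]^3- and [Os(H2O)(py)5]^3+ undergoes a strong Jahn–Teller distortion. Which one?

[MnF3I3]^3-: Ligand charges: each fluoride is −1; each iodide is −1. With an overall charge of −3 the manganese centre must be in the +3 oxidation state. Group 7 minus oxidation state 3 gives a d⁴ configuration. Fluoride and iodide are weak-field ligands for a first-row metal, so the complex is high-spin. The t₂g³e_g¹ (high-spin) configuration has an unevenly filled e_g set; the Jahn–Teller theorem predicts a tetragonal distortion (typically axial elongation) to lift the degeneracy.
[Os(H2O)(py)5]^3+: Summing ligand charges against the +3 overall charge gives an oxidation state of +3 for osmium. Group 8 minus oxidation state 3 gives a d⁵ configuration. A 5d ion has a large Δₒ and is invariably low-spin. The d⁵ configuration leaves the e_g set evenly filled (or empty) — no strong Jahn–Teller driving force.

[MnF3I3]^3-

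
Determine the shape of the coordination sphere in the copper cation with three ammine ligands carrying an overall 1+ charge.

Ligand charges: ammonia is neutral. With an overall charge of +1 the copper centre must be in the +1 oxidation state.
Group 11 minus oxidation state 1 gives a d¹⁰ configuration.
Coordination number: 3.
Three ligands around a d¹⁰ centre minimise repulsion in a trigonal-planar arrangement.

trigonal planar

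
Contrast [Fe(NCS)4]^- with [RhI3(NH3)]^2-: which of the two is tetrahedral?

For [Fe(NCS)4]^-: Summing ligand charges against the −1 overall charge gives an oxidation state of +3 for iron. Fe sits in group 8, so the d-electron count is 8 − 3 = 5. A high-spin d⁵ ion has zero CFSE in either geometry, so four ligands adopt the sterically favoured tetrahedral geometry. → tetrahedral.
For [RhI3(NH3)]^2-: Summing ligand charges against the −2 overall charge gives an oxidation state of +1 for rhodium. Rhodium is a group-9 element; Rh(I) is therefore d⁸. A 4d d⁸ ion has a large crystal-field splitting; square planar leaves the high-energy d_{x²−y²} orbital empty and maximises CFSE. → square planar.

[Fe(NCS)4]^-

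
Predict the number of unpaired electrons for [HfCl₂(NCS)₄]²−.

Each chloride is −1; each isothiocyanate is −1; balancing the −2 overall charge requires Hf(IV).
Hafnium is a group-4 element; Hf(IV) is therefore d⁰.
In an octahedral field the d⁰ configuration is t₂g⁰e_g⁰, giving 0 unpaired electrons.

0 unpaired electrons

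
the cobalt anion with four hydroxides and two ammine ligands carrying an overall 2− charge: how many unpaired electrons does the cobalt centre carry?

Ligand charges: each hydroxide is −1; ammonia is neutral. With an overall charge of −2 the cobalt centre must be in the +2 oxidation state.
Co sits in group 9, so the d-electron count is 9 − 2 = 7.
The spin state decides the count: Hydroxide is a weak-field ligand for a first-row metal, so the complex is high-spin.
An octahedral high-spin d⁷ ion is t₂g⁵e_g², giving 3 unpaired electrons.

3 unpaired electrons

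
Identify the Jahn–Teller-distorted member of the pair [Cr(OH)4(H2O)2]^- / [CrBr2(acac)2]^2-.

[Cr(OH)4(H2O)2]^-: Summing ligand charges against the −1 overall charge gives an oxidation state of +3 for chromium. Cr sits in group 6, so the d-electron count is 6 − 3 = 3. The d³ configuration leaves the e_g set evenly filled (or empty) — no strong Jahn–Teller driving force.
[CrBr2(acac)2]^2-: Summing ligand charges against the −2 overall charge gives an oxidation state of +2 for chromium. Group 6 minus oxidation state 2 gives a d⁴ configuration. Acetylacetonate and bromide are weak-field ligands for a first-row metal, so the complex is high-spin. The t₂g³e_g¹ (high-spin) configuration has an unevenly filled e_g set; the Jahn–Teller theorem predicts a tetragonal distortion (typically axial elongation) to lift the degeneracy.

[CrBr2(acac)2]^2-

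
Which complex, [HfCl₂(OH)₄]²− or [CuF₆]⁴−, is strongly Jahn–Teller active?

[HfCl₂(OH)₄]²−: Ligand charges: each chloride is −1; each hydroxide is −1. With an overall charge of −2 the hafnium centre must be in the +4 oxidation state. Hafnium is a group-4 element; Hf(IV) is therefore d⁰. The d⁰ configuration leaves the e_g set evenly filled (or empty) — no strong Jahn–Teller driving force.
[CuF₆]⁴−: Each fluoride is −1; balancing the −4 overall charge requires Cu(II). Cu sits in group 11, so the d-electron count is 11 − 2 = 9. The t₂g⁶e_g³ configuration has an unevenly filled e_g set; the Jahn–Teller theorem predicts a tetragonal distortion (typically axial elongation) to lift the degeneracy.

[CuF₆]⁴−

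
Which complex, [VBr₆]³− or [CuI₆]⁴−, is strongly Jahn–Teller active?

[CuI₆]⁴−

[VBr₆]³−: Each bromide is −1; balancing the −3 overall charge requires V(III). Vanadium is a group-5 element; V(III) is therefore d². The d² configuration leaves the e_g set evenly filled (or empty) — no strong Jahn–Teller driving force.
[CuI₆]⁴−: Summing ligand charges against the −4 overall charge gives an oxidation state of +2 for copper. Copper is a group-11 element; Cu(II) is therefore d⁹. The t₂g⁶e_g³ configuration has an unevenly filled e_g set; the Jahn–Teller theorem predicts a tetragonal distortion (typically axial elongation) to lift the degeneracy.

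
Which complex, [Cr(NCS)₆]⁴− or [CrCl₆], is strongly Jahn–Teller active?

[Cr(NCS)₆]⁴−

[Cr(NCS)₆]⁴−: Summing ligand charges against the −4 overall charge gives an oxidation state of +2 for chromium. Group 6 minus oxidation state 2 gives a d⁴ configuration. Isothiocyanate is a weak-field ligand for a first-row metal, so the complex is high-spin. The t₂g³e_g¹ (high-spin) configuration has an unevenly filled e_g set; the Jahn–Teller theorem predicts a tetragonal distortion (typically axial elongation) to lift the degeneracy.
[CrCl₆]: Ligand charges: each chloride is −1. With an overall charge of 0 the chromium centre must be in the +6 oxidation state. Cr sits in group 6, so the d-electron count is 6 − 6 = 0. The d⁰ configuration leaves the e_g set evenly filled (or empty) — no strong Jahn–Teller driving force.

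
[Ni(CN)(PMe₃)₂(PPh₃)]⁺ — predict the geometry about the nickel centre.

Summing ligand charges against the +1 overall charge gives an oxidation state of +2 for nickel.
Nickel is a group-10 element; Ni(II) is therefore d⁸.
Coordination number: 4.
Cyanide, trimethylphosphine, and triphenylphosphine are strong-field ligands (high in the spectrochemical series).
A 3d d⁸ ion with strong-field ligands gains enough CFSE to favour square planar over tetrahedral.

square planar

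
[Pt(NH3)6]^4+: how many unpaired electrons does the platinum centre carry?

Ligand charges: ammonia is neutral. With an overall charge of +4 the platinum centre must be in the +4 oxidation state.
Platinum is a group-10 element; Pt(IV) is therefore d⁶.
The spin state decides the count: a 5d ion has a large Δₒ and is invariably low-spin.
An octahedral low-spin d⁶ ion is t₂g⁶e_g⁰, giving 0 unpaired electrons.

0 unpaired electrons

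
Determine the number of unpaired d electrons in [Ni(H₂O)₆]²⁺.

Ligand charges: water is neutral. With an overall charge of +2 the nickel centre must be in the +2 oxidation state.
Ni sits in group 10, so the d-electron count is 10 − 2 = 8.
In an octahedral field the d⁸ configuration is t₂g⁶e_g² (only one arrangement possible), giving 2 unpaired electrons.

2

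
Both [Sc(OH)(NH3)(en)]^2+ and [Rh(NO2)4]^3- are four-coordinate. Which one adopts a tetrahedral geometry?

[Sc(OH)(NH3)(en)]^2+

For [Sc(OH)(NH3)(en)]^2+: Summing ligand charges against the +2 overall charge gives an oxidation state of +3 for scandium. Scandium is a group-3 element; Sc(III) is therefore d⁰. A d⁰ ion has no crystal-field stabilisation preference between square planar and tetrahedral, so four ligands adopt the sterically favoured tetrahedral geometry. → tetrahedral.
For [Rh(NO2)4]^3-: Summing ligand charges against the −3 overall charge gives an oxidation state of +1 for rhodium. Rh sits in group 9, so the d-electron count is 9 − 1 = 8. A 4d d⁸ ion has a large crystal-field splitting; square planar leaves the high-energy d_{x²−y²} orbital empty and maximises CFSE. → square planar.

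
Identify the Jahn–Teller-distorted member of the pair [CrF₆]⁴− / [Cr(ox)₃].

[CrF₆]⁴−

[CrF₆]⁴−: Ligand charges: each fluoride is −1. With an overall charge of −4 the chromium centre must be in the +2 oxidation state. Group 6 minus oxidation state 2 gives a d⁴ configuration. Fluoride is a weak-field ligand for a first-row metal, so the complex is high-spin. The t₂g³e_g¹ (high-spin) configuration has an unevenly filled e_g set; the Jahn–Teller theorem predicts a tetragonal distortion (typically axial elongation) to lift the degeneracy.
[Cr(ox)₃]: Ligand charges: each oxalate is −2. With an overall charge of 0 the chromium centre must be in the +6 oxidation state. Group 6 minus oxidation state 6 gives a d⁰ configuration. The d⁰ configuration leaves the e_g set evenly filled (or empty) — no strong Jahn–Teller driving force.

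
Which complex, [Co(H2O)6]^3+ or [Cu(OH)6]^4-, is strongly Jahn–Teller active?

[Co(H2O)6]^3+: Summing ligand charges against the +3 overall charge gives an oxidation state of +3 for cobalt. Group 9 minus oxidation state 3 gives a d⁶ configuration. Co(III) has an exceptionally large octahedral splitting and is low-spin with essentially every ligand except fluoride. The d⁶ configuration leaves the e_g set evenly filled (or empty) — no strong Jahn–Teller driving force.
[Cu(OH)6]^4-: Ligand charges: each hydroxide is −1. With an overall charge of −4 the copper centre must be in the +2 oxidation state. Copper is a group-11 element; Cu(II) is therefore d⁹. The t₂g⁶e_g³ configuration has an unevenly filled e_g set; the Jahn–Teller theorem predicts a tetragonal distortion (typically axial elongation) to lift the degeneracy.

[Cu(OH)6]^4-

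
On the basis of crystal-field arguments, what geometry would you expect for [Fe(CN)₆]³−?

Each cyanide is −1; balancing the −3 overall charge requires Fe(III).
Fe sits in group 8, so the d-electron count is 8 − 3 = 5.
With 6 monodentate ligands the coordination number is 6.
Six donors around a single metal centre give an octahedral coordination sphere.

octahedral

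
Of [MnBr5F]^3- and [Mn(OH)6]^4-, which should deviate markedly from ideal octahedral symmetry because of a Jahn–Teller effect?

[MnBr5F]^3-

[MnBr5F]^3-: Ligand charges: each bromide is −1; each fluoride is −1. With an overall charge of −3 the manganese centre must be in the +3 oxidation state. Mn sits in group 7, so the d-electron count is 7 − 3 = 4. Bromide and fluoride are weak-field ligands for a first-row metal, so the complex is high-spin. The t₂g³e_g¹ (high-spin) configuration has an unevenly filled e_g set; the Jahn–Teller theorem predicts a tetragonal distortion (typically axial elongation) to lift the degeneracy.
[Mn(OH)6]^4-: Each hydroxide is −1; balancing the −4 overall charge requires Mn(II). Group 7 minus oxidation state 2 gives a d⁵ configuration. Hydroxide is a weak-field ligand for a first-row metal, so the complex is high-spin. The d⁵ configuration leaves the e_g set evenly filled (or empty) — no strong Jahn–Teller driving force.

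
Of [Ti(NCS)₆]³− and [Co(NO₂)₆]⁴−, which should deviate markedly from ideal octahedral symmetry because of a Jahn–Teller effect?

[Ti(NCS)₆]³−: Summing ligand charges against the −3 overall charge gives an oxidation state of +3 for titanium. Ti sits in group 4, so the d-electron count is 4 − 3 = 1. The d¹ configuration leaves the e_g set evenly filled (or empty) — no strong Jahn–Teller driving force.
[Co(NO₂)₆]⁴−: Ligand charges: each nitro (N-bound nitrite) is −1. With an overall charge of −4 the cobalt centre must be in the +2 oxidation state. Cobalt is a group-9 element; Co(II) is therefore d⁷. Nitro (N-bound nitrite) is a strong-field ligand (high in the spectrochemical series) for a first-row metal, so the complex is low-spin. The t₂g⁶e_g¹ (low-spin) configuration has an unevenly filled e_g set; the Jahn–Teller theorem predicts a tetragonal distortion (typically axial elongation) to lift the degeneracy.

[Co(NO₂)₆]⁴−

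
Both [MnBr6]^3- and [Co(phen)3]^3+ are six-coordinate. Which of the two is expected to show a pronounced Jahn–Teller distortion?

[MnBr6]^3-: Summing ligand charges against the −3 overall charge gives an oxidation state of +3 for manganese. Group 7 minus oxidation state 3 gives a d⁴ configuration. Bromide is a weak-field ligand for a first-row metal, so the complex is high-spin. The t₂g³e_g¹ (high-spin) configuration has an unevenly filled e_g set; the Jahn–Teller theorem predicts a tetragonal distortion (typically axial elongation) to lift the degeneracy.
[Co(phen)3]^3+: Ligand charges: 1,10-phenanthroline is neutral. With an overall charge of +3 the cobalt centre must be in the +3 oxidation state. Co sits in group 9, so the d-electron count is 9 − 3 = 6. Co(III) has an exceptionally large octahedral splitting and is low-spin with essentially every ligand except fluoride. The d⁶ configuration leaves the e_g set evenly filled (or empty) — no strong Jahn–Teller driving force.

[MnBr6]^3-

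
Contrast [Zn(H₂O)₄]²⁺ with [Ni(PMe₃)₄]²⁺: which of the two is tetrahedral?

[Zn(H₂O)₄]²⁺

For [Zn(H₂O)₄]²⁺: Summing ligand charges against the +2 overall charge gives an oxidation state of +2 for zinc. Group 12 minus oxidation state 2 gives a d¹⁰ configuration. A d¹⁰ ion has no crystal-field stabilisation preference between square planar and tetrahedral, so four ligands adopt the sterically favoured tetrahedral geometry. → tetrahedral.
For [Ni(PMe₃)₄]²⁺: Summing ligand charges against the +2 overall charge gives an oxidation state of +2 for nickel. Group 10 minus oxidation state 2 gives a d⁸ configuration. Trimethylphosphine is a strong-field ligand (high in the spectrochemical series). A 3d d⁸ ion with strong-field ligands gains enough CFSE to favour square planar over tetrahedral. → square planar.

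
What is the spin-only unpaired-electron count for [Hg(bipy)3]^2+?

Summing ligand charges against the +2 overall charge gives an oxidation state of +2 for mercury.
Hg sits in group 12, so the d-electron count is 12 − 2 = 10.
Counting donor atoms: 3×2,2′-bipyridine (bidentate) → 6 donors. Coordination number = 6.
In an octahedral field the d¹⁰ configuration is t₂g⁶e_g⁴, giving 0 unpaired electrons.

0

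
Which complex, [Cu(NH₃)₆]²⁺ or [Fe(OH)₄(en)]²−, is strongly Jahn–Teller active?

[Cu(NH₃)₆]²⁺

[Cu(NH₃)₆]²⁺: Ammonia is neutral; balancing the +2 overall charge requires Cu(II). Copper is a group-11 element; Cu(II) is therefore d⁹. The t₂g⁶e_g³ configuration has an unevenly filled e_g set; the Jahn–Teller theorem predicts a tetragonal distortion (typically axial elongation) to lift the degeneracy.
[Fe(OH)₄(en)]²−: Ligand charges: each hydroxide is −1; ethylenediamine is neutral. With an overall charge of −2 the iron centre must be in the +2 oxidation state. Group 8 minus oxidation state 2 gives a d⁶ configuration. Hydroxide is a weak-field ligand for a first-row metal, so the complex is high-spin. The d⁶ configuration leaves the e_g set evenly filled (or empty) — no strong Jahn–Teller driving force.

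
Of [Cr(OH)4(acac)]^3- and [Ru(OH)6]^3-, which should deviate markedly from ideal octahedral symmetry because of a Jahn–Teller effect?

[Cr(OH)4(acac)]^3-: Summing ligand charges against the −3 overall charge gives an oxidation state of +2 for chromium. Cr sits in group 6, so the d-electron count is 6 − 2 = 4. Acetylacetonate and hydroxide are weak-field ligands for a first-row metal, so the complex is high-spin. The t₂g³e_g¹ (high-spin) configuration has an unevenly filled e_g set; the Jahn–Teller theorem predicts a tetragonal distortion (typically axial elongation) to lift the degeneracy.
[Ru(OH)6]^3-: Each hydroxide is −1; balancing the −3 overall charge requires Ru(III). Ru sits in group 8, so the d-electron count is 8 − 3 = 5. A 4d ion has a large Δₒ and is invariably low-spin. The d⁵ configuration leaves the e_g set evenly filled (or empty) — no strong Jahn–Teller driving force.

[Cr(OH)4(acac)]^3-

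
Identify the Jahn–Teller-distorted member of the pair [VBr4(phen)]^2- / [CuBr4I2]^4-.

[CuBr4I2]^4-

[VBr4(phen)]^2-: Each bromide is −1; 1,10-phenanthroline is neutral; balancing the −2 overall charge requires V(II). Group 5 minus oxidation state 2 gives a d³ configuration. The d³ configuration leaves the e_g set evenly filled (or empty) — no strong Jahn–Teller driving force.
[CuBr4I2]^4-: Each bromide is −1; each iodide is −1; balancing the −4 overall charge requires Cu(II). Cu sits in group 11, so the d-electron count is 11 − 2 = 9. The t₂g⁶e_g³ configuration has an unevenly filled e_g set; the Jahn–Teller theorem predicts a tetragonal distortion (typically axial elongation) to lift the degeneracy.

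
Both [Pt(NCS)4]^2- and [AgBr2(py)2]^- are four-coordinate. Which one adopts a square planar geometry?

For [Pt(NCS)4]^2-: Ligand charges: each isothiocyanate is −1. With an overall charge of −2 the platinum centre must be in the +2 oxidation state. Platinum is a group-10 element; Pt(II) is therefore d⁸. A 5d d⁸ ion has a large crystal-field splitting; square planar leaves the high-energy d_{x²−y²} orbital empty and maximises CFSE. → square planar.
For [AgBr2(py)2]^-: Each bromide is −1; pyridine is neutral; balancing the −1 overall charge requires Ag(I). Silver is a group-11 element; Ag(I) is therefore d¹⁰. A d¹⁰ ion has no crystal-field stabilisation preference between square planar and tetrahedral, so four ligands adopt the sterically favoured tetrahedral geometry. → tetrahedral.

[Pt(NCS)4]^2-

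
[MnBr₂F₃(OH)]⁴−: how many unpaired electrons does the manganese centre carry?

Summing ligand charges against the −4 overall charge gives an oxidation state of +2 for manganese.
Group 7 minus oxidation state 2 gives a d⁵ configuration.
The spin state decides the count: Bromide, fluoride, and hydroxide are weak-field ligands for a first-row metal, so the complex is high-spin.
An octahedral high-spin d⁵ ion is t₂g³e_g², giving 5 unpaired electrons.

5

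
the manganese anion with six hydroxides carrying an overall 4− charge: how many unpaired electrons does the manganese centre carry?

Ligand charges: each hydroxide is −1. With an overall charge of −4 the manganese centre must be in the +2 oxidation state.
Manganese is a group-7 element; Mn(II) is therefore d⁵.
The spin state decides the count: Hydroxide is a weak-field ligand for a first-row metal, so the complex is high-spin.
An octahedral high-spin d⁵ ion is t₂g³e_g², giving 5 unpaired electrons.

5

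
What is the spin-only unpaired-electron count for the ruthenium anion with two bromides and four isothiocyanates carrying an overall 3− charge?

Summing ligand charges against the −3 overall charge gives an oxidation state of +3 for ruthenium.
Group 8 minus oxidation state 3 gives a d⁵ configuration.
The spin state decides the count: a 4d ion has a large Δₒ and is invariably low-spin.
An octahedral low-spin d⁵ ion is t₂g⁵e_g⁰, giving 1 unpaired electron.

1 unpaired electron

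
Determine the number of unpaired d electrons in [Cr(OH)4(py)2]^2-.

Summing ligand charges against the −2 overall charge gives an oxidation state of +2 for chromium.
Cr sits in group 6, so the d-electron count is 6 − 2 = 4.
The spin state decides the count: Hydroxide is a weak-field ligand for a first-row metal, so the complex is high-spin.
An octahedral high-spin d⁴ ion is t₂g³e_g¹, giving 4 unpaired electrons.

4 unpaired electrons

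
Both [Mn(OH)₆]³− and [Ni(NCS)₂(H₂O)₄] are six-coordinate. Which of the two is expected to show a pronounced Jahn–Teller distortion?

[Mn(OH)₆]³−

[Mn(OH)₆]³−: Ligand charges: each hydroxide is −1. With an overall charge of −3 the manganese centre must be in the +3 oxidation state. Mn sits in group 7, so the d-electron count is 7 − 3 = 4. Hydroxide is a weak-field ligand for a first-row metal, so the complex is high-spin. The t₂g³e_g¹ (high-spin) configuration has an unevenly filled e_g set; the Jahn–Teller theorem predicts a tetragonal distortion (typically axial elongation) to lift the degeneracy.
[Ni(NCS)₂(H₂O)₄]: Ligand charges: each isothiocyanate is −1; water is neutral. With an overall charge of 0 the nickel centre must be in the +2 oxidation state. Ni sits in group 10, so the d-electron count is 10 − 2 = 8. The d⁸ configuration leaves the e_g set evenly filled (or empty) — no strong Jahn–Teller driving force.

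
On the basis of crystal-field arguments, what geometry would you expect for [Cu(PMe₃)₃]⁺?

Summing ligand charges against the +1 overall charge gives an oxidation state of +1 for copper.
Cu sits in group 11, so the d-electron count is 11 − 1 = 10.
With 3 monodentate ligands the coordination number is 3.
Three ligands around a d¹⁰ centre minimise repulsion in a trigonal-planar arrangement.

trigonal planar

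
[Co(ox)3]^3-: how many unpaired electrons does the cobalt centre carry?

Summing ligand charges against the −3 overall charge gives an oxidation state of +3 for cobalt.
Group 9 minus oxidation state 3 gives a d⁶ configuration.
Counting donor atoms: 3×oxalate (bidentate) → 6 donors. Coordination number = 6.
The spin state decides the count: Co(III) has an exceptionally large octahedral splitting and is low-spin with essentially every ligand except fluoride.
An octahedral low-spin d⁶ ion is t₂g⁶e_g⁰, giving 0 unpaired electrons.

0 unpaired electrons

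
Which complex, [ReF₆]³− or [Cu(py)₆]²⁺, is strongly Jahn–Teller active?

[ReF₆]³−: Summing ligand charges against the −3 overall charge gives an oxidation state of +3 for rhenium. Group 7 minus oxidation state 3 gives a d⁴ configuration. A 5d ion has a large Δₒ and is invariably low-spin. The d⁴ configuration leaves the e_g set evenly filled (or empty) — no strong Jahn–Teller driving force.
[Cu(py)₆]²⁺: Pyridine is neutral; balancing the +2 overall charge requires Cu(II). Cu sits in group 11, so the d-electron count is 11 − 2 = 9. The t₂g⁶e_g³ configuration has an unevenly filled e_g set; the Jahn–Teller theorem predicts a tetragonal distortion (typically axial elongation) to lift the degeneracy.

[Cu(py)₆]²⁺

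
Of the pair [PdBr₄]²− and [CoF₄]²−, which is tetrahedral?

For [PdBr₄]²−: Summing ligand charges against the −2 overall charge gives an oxidation state of +2 for palladium. Palladium is a group-10 element; Pd(II) is therefore d⁸. A 4d d⁸ ion has a large crystal-field splitting; square planar leaves the high-energy d_{x²−y²} orbital empty and maximises CFSE. → square planar.
For [CoF₄]²−: Summing ligand charges against the −2 overall charge gives an oxidation state of +2 for cobalt. Cobalt is a group-9 element; Co(II) is therefore d⁷. For a high-spin 3d d⁷ ion with weak-field ligands the small Δₜ gives little square-planar CFSE advantage, so four ligands adopt the sterically favoured tetrahedral geometry. → tetrahedral.

[CoF₄]²−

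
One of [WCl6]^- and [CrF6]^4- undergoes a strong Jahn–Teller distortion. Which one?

[WCl6]^-: Each chloride is −1; balancing the −1 overall charge requires W(V). Tungsten is a group-6 element; W(V) is therefore d¹. The d¹ configuration leaves the e_g set evenly filled (or empty) — no strong Jahn–Teller driving force.
[CrF6]^4-: Ligand charges: each fluoride is −1. With an overall charge of −4 the chromium centre must be in the +2 oxidation state. Chromium is a group-6 element; Cr(II) is therefore d⁴. Fluoride is a weak-field ligand for a first-row metal, so the complex is high-spin. The t₂g³e_g¹ (high-spin) configuration has an unevenly filled e_g set; the Jahn–Teller theorem predicts a tetragonal distortion (typically axial elongation) to lift the degeneracy.

[CrF6]^4-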